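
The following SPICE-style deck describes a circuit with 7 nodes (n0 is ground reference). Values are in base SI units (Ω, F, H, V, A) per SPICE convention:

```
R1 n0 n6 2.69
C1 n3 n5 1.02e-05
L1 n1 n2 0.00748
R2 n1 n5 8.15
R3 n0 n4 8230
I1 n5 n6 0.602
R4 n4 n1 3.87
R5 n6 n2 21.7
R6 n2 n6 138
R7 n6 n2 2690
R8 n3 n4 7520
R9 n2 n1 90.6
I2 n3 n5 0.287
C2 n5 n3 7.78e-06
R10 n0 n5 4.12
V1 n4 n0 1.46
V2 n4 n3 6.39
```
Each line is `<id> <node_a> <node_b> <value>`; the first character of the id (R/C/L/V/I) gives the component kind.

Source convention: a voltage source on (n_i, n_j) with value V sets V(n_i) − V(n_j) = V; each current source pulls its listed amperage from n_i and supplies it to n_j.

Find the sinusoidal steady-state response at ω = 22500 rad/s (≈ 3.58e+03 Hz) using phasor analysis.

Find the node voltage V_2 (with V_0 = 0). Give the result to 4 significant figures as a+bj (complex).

Element admittances at ω=22500 rad/s:
  Y(R1) = 0.3717+0.000j S between n0,n6
  Y(C1) = 0.000+0.2295j S between n3,n5
  Y(L1) = 0.000-0.005942j S between n1,n2
  Y(R2) = 0.1227+0.000j S between n1,n5
  Y(R3) = 0.0001215+0.000j S between n0,n4
  I1: injects 0.602 A into n6 (from n5)
  Y(R4) = 0.2584+0.000j S between n4,n1
  Y(R5) = 0.04608+0.000j S between n6,n2
  Y(R6) = 0.007246+0.000j S between n2,n6
  Y(R7) = 0.0003717+0.000j S between n6,n2
  Y(R8) = 0.0001330+0.000j S between n3,n4
  Y(R9) = 0.01104+0.000j S between n2,n1
  I2: injects 0.287 A into n5 (from n3)
  Y(C2) = 0.000+0.1751j S between n5,n3
  Y(R10) = 0.2427+0.000j S between n0,n5
  V1: constraint V(n4)−V(n0) = 1.46
  V2: constraint V(n4)−V(n3) = 6.39
Assemble and solve the 8×8 MNA system:
  V(n1)=0.0009170-0.6844j  V(n2)=1.241-0.003171j  V(n3)=-4.930+0.000j  V(n4)=1.460+0.000j  V(n5)=-3.216-2.127j  V(n6)=1.572-0.0004002j
  i(V1)=0.1962+0.5164j  i(V2)=-0.5743-0.6932j

1.241-0.003171j V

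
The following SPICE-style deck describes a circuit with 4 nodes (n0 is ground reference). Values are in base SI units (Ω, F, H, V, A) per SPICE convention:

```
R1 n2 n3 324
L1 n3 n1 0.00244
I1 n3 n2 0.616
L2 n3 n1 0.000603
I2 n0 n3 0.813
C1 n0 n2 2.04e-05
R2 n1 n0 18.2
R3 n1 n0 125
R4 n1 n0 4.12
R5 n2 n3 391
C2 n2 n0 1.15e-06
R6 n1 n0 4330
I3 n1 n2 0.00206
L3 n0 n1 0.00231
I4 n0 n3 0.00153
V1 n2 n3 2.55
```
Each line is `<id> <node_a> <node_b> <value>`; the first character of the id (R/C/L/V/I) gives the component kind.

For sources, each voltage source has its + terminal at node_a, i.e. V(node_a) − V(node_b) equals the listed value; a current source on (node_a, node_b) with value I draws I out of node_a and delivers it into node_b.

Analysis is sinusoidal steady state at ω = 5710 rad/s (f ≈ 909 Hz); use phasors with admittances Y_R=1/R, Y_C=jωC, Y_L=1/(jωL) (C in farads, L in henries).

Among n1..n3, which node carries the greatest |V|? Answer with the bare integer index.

Element admittances at ω=5710 rad/s:
  Y(R1) = 0.003086+0.000j S between n2,n3
  Y(L1) = 0.000-0.07178j S between n3,n1
  I1: injects 0.616 A into n2 (from n3)
  Y(L2) = 0.000-0.2904j S between n3,n1
  I2: injects 0.813 A into n3 (from n0)
  Y(C1) = 0.000+0.1165j S between n0,n2
  Y(R2) = 0.05495+0.000j S between n1,n0
  Y(R3) = 0.008000+0.000j S between n1,n0
  Y(R4) = 0.2427+0.000j S between n1,n0
  Y(R5) = 0.002558+0.000j S between n2,n3
  Y(C2) = 0.000+0.006567j S between n2,n0
  Y(R6) = 0.0002309+0.000j S between n1,n0
  I3: injects 0.00206 A into n2 (from n1)
  Y(L3) = 0.000-0.07581j S between n0,n1
  I4: injects 0.00153 A into n3 (from n0)
  V1: constraint V(n2)−V(n3) = 2.55
Assemble and solve the 4×4 MNA system:
  V(n1)=3.073-2.664j  V(n2)=8.517-0.6206j  V(n3)=5.967-0.6206j
  i(V1)=0.5273-1.048j

2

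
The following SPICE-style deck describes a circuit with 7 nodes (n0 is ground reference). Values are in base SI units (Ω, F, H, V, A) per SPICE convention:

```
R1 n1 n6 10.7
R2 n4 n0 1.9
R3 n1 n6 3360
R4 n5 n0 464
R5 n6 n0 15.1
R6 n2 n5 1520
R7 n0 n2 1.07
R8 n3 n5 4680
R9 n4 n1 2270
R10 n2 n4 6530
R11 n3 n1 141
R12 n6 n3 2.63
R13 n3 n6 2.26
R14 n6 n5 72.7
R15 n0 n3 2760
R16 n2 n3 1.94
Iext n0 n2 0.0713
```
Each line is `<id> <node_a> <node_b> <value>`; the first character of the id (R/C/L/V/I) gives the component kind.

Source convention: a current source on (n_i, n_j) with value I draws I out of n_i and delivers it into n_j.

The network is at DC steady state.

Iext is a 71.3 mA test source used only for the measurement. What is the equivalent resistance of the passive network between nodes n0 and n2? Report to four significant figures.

R_eq = 1.009 Ω

Element admittances at DC:
  Y(R1) = 0.09346 S between n1,n6
  Y(R2) = 0.5263 S between n4,n0
  Y(R3) = 0.0002976 S between n1,n6
  Y(R4) = 0.002155 S between n5,n0
  Y(R5) = 0.06623 S between n6,n0
  Y(R6) = 0.0006579 S between n2,n5
  Y(R7) = 0.9346 S between n0,n2
  Y(R8) = 0.0002137 S between n3,n5
  Y(R9) = 0.0004405 S between n4,n1
  Y(R10) = 0.0001531 S between n2,n4
  Y(R11) = 0.007092 S between n3,n1
  Y(R12) = 0.3802 S between n6,n3
  Y(R13) = 0.4425 S between n3,n6
  Y(R14) = 0.01376 S between n6,n5
  Y(R15) = 0.0003623 S between n0,n3
  Y(R16) = 0.5155 S between n2,n3
  Iext: injects 0.0713 A into n2 (from n0)
Assemble and solve the 6×6 MNA system:
  V(n1)=0.05924  V(n2)=0.07191  V(n3)=0.06403  V(n4)=7.043e-05  V(n5)=0.05212  V(n6)=0.05916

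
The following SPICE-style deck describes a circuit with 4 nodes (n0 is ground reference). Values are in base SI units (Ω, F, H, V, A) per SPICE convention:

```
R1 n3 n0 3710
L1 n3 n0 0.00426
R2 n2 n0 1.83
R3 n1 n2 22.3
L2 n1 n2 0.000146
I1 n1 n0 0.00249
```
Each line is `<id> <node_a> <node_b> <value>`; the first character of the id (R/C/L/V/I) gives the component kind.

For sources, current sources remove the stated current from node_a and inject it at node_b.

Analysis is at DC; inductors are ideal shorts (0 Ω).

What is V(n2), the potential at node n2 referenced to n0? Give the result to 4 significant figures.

-0.004557 V

MNA unknowns: 3 node voltages V₁..V_3 plus 2 source currents (L1, L2)
R1: Y=0.0002695 on G[3,0]
L1: row V3−V0=0, i_L1 at 3,0
R2: Y=0.5464 on G[2,0]
R3: Y=0.04484 on G[1,2]
L2: row V1−V2=0, i_L2 at 1,2
I1: z[1]−=0.00249, z[0]+=0.00249
solve → V1=-0.004557, V2=-0.004557, V3=0.000
aux → i_L1=0.000, i_L2=-0.002490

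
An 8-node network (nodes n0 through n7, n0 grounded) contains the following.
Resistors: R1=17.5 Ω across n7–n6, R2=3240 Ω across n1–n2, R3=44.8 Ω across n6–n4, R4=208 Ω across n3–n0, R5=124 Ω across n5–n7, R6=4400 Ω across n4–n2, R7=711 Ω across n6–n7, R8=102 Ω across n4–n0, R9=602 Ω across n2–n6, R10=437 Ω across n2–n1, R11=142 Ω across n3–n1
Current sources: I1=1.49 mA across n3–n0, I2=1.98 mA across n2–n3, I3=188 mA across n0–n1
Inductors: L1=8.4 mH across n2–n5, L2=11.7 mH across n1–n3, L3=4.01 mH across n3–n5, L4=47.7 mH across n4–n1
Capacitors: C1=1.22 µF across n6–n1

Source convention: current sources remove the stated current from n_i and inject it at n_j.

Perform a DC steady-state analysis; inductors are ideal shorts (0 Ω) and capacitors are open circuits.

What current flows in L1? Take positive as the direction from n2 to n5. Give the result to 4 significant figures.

-0.001980 A

Apply KCL at each of the 7 non-ground nodes and solve the resulting linear system.
Node n1: branches {R2, L2, L4, C1, R10, R11, I3} → V_1 = 12.76
Node n2: branches {L1, R2, R6, R9, R10, I2} → V_2 = 12.76
Node n3: branches {I1, L2, L3, R4, R11, I2} → V_3 = 12.76
Node n4: branches {R3, R6, L4, R8} → V_4 = 12.76
Node n5: branches {L1, L3, R5} → V_5 = 12.76
Node n6: branches {R1, R3, R7, R9, C1} → V_6 = 12.76
Node n7: branches {R1, R5, R7} → V_7 = 12.76
Source currents: i(L1)=-0.001980, i(L2)=0.06286, i(L3)=0.001980, i(L4)=-0.1251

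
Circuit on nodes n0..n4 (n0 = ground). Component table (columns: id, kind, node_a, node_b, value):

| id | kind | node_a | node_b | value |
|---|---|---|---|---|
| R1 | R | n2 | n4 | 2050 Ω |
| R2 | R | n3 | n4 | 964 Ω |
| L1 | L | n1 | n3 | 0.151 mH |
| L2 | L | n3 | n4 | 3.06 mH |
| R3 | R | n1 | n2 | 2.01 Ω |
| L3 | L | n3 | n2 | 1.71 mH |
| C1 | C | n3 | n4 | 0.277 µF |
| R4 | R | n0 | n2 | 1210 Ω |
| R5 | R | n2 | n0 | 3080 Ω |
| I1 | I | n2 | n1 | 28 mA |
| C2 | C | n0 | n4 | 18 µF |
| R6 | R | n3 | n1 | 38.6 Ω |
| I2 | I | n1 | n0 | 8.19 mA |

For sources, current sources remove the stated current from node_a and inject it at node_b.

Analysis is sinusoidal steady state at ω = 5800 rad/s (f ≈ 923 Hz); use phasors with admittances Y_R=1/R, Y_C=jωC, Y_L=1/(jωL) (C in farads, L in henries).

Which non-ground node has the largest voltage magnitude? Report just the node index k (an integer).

2

Apply KCL at each of the 4 non-ground nodes and solve the resulting linear system.
Node n1: branches {L1, R3, I1, R6, I2} → V_1 = -0.001078-0.07586j
Node n2: branches {R1, R3, L3, R4, R5, I1} → V_2 = -0.05406-0.08542j
Node n3: branches {R2, L1, L2, L3, C1, R6} → V_3 = -0.005112-0.07003j
Node n4: branches {R1, R2, L2, C1, C2} → V_4 = 0.0009418+0.07785j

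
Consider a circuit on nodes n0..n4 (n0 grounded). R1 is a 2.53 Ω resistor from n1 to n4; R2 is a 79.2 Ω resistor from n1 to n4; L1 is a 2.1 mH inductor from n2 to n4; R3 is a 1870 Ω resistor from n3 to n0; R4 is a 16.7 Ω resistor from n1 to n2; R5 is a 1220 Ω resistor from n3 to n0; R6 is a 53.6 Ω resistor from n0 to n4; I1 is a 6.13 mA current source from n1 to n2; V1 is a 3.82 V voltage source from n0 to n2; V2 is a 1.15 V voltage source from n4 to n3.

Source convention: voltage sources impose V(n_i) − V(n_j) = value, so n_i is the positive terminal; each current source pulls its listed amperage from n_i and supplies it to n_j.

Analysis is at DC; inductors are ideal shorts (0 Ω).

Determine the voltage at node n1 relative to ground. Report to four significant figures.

Element admittances at DC:
  Y(R1) = 0.3953 S between n1,n4
  Y(R2) = 0.01263 S between n1,n4
  L1: short n2↔n4 (DC inductor)
  Y(R3) = 0.0005348 S between n3,n0
  Y(R4) = 0.05988 S between n1,n2
  Y(R5) = 0.0008197 S between n3,n0
  Y(R6) = 0.01866 S between n0,n4
  I1: injects 0.00613 A into n2 (from n1)
  V1: constraint V(n0)−V(n2) = 3.82
  V2: constraint V(n4)−V(n3) = 1.15
Assemble and solve the 7×7 MNA system:
  V(n1)=-3.833  V(n2)=-3.820  V(n3)=-4.970  V(n4)=-3.820
  i(L1)=-0.07265  i(V1)=-0.07800  i(V2)=-0.006732

-3.833 V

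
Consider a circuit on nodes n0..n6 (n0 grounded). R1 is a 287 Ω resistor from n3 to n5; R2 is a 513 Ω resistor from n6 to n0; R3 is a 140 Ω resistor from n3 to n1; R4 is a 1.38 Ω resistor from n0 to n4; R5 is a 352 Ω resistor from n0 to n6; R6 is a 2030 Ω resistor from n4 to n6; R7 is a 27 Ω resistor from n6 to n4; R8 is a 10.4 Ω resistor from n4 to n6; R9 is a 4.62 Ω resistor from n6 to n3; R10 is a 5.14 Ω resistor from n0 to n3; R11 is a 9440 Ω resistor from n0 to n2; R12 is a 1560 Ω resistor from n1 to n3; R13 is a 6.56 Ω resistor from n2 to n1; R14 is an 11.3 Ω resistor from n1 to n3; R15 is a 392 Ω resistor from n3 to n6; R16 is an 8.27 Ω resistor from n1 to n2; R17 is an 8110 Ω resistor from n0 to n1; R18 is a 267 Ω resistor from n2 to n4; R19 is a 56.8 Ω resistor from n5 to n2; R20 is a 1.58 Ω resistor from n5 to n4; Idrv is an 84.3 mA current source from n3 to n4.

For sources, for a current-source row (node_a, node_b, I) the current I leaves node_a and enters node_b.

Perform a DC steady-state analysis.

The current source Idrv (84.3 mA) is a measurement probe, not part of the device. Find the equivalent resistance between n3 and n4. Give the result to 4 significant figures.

R_eq = 3.895 Ω

MNA unknowns: 6 node voltages V₁..V_6
R1: Y=0.003484 on G[3,5]
R2: Y=0.001949 on G[6,0]
R3: Y=0.007143 on G[3,1]
R4: Y=0.7246 on G[0,4]
R5: Y=0.002841 on G[0,6]
R6: Y=0.0004926 on G[4,6]
R7: Y=0.03704 on G[6,4]
R8: Y=0.09615 on G[4,6]
R9: Y=0.2165 on G[6,3]
R10: Y=0.1946 on G[0,3]
R11: Y=0.0001059 on G[0,2]
R12: Y=0.0006410 on G[1,3]
R13: Y=0.1524 on G[2,1]
R14: Y=0.08850 on G[1,3]
R15: Y=0.002551 on G[3,6]
R16: Y=0.1209 on G[1,2]
R17: Y=0.0001233 on G[0,1]
R18: Y=0.003745 on G[2,4]
R19: Y=0.01761 on G[5,2]
R20: Y=0.6329 on G[5,4]
Idrv: z[3]−=0.0843, z[4]+=0.0843
solve → V1=-0.2030, V2=-0.1836, V3=-0.2581, V4=0.07024, V5=0.06166, V6=-0.1319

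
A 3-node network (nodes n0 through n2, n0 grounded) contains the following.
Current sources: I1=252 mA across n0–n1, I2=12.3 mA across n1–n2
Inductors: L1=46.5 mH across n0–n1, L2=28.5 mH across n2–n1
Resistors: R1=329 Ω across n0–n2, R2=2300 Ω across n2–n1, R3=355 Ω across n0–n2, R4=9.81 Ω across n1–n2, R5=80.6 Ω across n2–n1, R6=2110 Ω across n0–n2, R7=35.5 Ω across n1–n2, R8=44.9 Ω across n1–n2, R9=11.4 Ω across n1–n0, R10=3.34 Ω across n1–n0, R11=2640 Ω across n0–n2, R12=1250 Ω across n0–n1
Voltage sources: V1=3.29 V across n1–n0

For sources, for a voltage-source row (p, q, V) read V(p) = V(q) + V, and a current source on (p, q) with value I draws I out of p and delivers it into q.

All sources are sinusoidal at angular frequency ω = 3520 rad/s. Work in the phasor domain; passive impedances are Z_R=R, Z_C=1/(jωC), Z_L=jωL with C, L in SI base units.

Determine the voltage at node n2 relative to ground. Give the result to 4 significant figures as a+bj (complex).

3.233-0.003285j V

Apply KCL at each of the 2 non-ground nodes and solve the resulting linear system.
Node n1: branches {I1, L1, R2, R4, R5, R7, L2, R8, R9, I2, R10, R12, V1} → V_1 = 3.290+0.000j
Node n2: branches {R1, R2, R3, R4, R5, R6, R7, L2, R8, I2, R11} → V_2 = 3.233-0.003285j
Source currents: i(V1)=-1.046+0.02012j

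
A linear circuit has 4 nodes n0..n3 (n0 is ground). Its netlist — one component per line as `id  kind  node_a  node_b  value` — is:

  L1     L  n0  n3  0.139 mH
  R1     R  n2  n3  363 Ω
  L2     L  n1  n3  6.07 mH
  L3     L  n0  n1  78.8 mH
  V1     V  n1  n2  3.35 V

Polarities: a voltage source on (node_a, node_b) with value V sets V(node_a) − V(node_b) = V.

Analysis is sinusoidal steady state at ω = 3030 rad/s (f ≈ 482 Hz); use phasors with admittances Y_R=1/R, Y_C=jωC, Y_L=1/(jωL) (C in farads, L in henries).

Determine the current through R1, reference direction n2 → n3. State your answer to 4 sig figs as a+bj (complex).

MNA unknowns: 3 node voltages V₁..V_3 plus 1 source current (V1)
L1: Y=0.000-2.374j on G[0,3]
R1: Y=0.002755+0.000j on G[2,3]
L2: Y=0.000-0.05437j on G[1,3]
L3: Y=0.000-0.004188j on G[0,1]
V1: row V1−V2=3.35, i_V1 at 1,2
solve → V1=0.007386+0.1570j, V2=-3.343+0.1570j, V3=-1.303e-05-0.0002769j
aux → i_V1=-0.009208+0.0004332j

-0.009208+0.0004332j A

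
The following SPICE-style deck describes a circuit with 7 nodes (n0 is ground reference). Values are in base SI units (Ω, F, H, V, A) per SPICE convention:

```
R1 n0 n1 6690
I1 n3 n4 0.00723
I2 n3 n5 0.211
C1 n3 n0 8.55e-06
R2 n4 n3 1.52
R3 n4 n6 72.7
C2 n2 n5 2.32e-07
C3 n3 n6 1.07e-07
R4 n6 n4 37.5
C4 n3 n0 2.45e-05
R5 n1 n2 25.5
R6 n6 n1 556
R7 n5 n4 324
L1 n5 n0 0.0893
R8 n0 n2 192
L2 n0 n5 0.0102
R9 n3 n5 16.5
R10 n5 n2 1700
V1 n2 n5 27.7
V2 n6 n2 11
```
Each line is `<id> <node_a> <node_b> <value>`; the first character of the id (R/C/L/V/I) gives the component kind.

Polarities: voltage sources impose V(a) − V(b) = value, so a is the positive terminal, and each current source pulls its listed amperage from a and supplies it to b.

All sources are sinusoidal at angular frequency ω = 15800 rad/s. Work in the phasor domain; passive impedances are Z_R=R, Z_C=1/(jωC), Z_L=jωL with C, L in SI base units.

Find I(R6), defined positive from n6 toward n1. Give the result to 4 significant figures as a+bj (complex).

Apply KCL at each of the 6 non-ground nodes and solve the resulting linear system.
Node n1: branches {R1, R5, R6} → V_1 = 14.87-1.133j
Node n2: branches {C2, R5, R8, R10, V1, V2} → V_2 = 14.45-1.137j
Node n3: branches {I1, I2, C1, R2, C3, C4, R9} → V_3 = -0.1638+0.1333j
Node n4: branches {I1, R2, R3, R4, R7} → V_4 = 1.265+0.05448j
Node n5: branches {I2, C2, R7, L1, L2, R9, R10, V1} → V_5 = -13.25-1.137j
Node n6: branches {R3, C3, R4, R6, V2} → V_6 = 25.45-1.137j
Source currents: i(V1)=-1.073-0.09057j, i(V2)=-0.9986+0.004880j

0.01901-7.427e-06j A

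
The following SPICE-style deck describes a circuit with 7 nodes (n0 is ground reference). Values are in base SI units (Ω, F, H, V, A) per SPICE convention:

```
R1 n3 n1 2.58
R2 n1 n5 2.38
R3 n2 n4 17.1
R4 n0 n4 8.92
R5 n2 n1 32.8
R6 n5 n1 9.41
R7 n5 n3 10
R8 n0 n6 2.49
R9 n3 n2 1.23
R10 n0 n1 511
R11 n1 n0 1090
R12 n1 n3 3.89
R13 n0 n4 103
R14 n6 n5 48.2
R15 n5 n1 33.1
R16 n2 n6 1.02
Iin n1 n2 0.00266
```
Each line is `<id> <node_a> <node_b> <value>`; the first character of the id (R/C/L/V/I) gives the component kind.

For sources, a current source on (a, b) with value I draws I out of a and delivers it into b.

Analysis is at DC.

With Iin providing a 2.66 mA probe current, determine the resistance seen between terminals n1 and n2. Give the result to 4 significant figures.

Apply KCL at each of the 6 non-ground nodes and solve the resulting linear system.
Node n1: branches {R1, R2, R5, R6, R10, R11, R12, R15, Iin} → V_1 = -0.005971
Node n2: branches {R3, R5, R9, R16, Iin} → V_2 = 0.0001521
Node n3: branches {R1, R7, R9, R12} → V_3 = -0.002733
Node n4: branches {R3, R4, R13} → V_4 = 4.933e-05
Node n5: branches {R2, R6, R7, R14, R15} → V_5 = -0.005309
Node n6: branches {R8, R14, R16} → V_6 = 2.777e-05

R_eq = 2.302 Ω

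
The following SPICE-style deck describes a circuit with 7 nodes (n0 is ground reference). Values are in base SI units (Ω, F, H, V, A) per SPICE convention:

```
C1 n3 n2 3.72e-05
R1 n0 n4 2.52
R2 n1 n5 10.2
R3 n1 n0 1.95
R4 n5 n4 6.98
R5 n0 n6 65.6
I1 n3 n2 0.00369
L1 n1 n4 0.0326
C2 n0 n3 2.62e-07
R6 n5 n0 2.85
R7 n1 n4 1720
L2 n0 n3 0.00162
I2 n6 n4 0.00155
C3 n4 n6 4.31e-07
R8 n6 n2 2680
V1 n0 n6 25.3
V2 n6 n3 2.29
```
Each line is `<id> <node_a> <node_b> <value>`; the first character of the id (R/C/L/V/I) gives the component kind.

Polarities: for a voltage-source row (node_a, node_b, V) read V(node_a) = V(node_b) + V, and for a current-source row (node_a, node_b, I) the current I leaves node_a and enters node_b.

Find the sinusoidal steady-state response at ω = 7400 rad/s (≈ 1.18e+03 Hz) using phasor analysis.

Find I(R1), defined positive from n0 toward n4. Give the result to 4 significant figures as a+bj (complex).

-0.001296+0.06340j A

MNA unknowns: 6 node voltages V₁..V_6 plus 2 source currents (V1, V2)
C1: Y=0.000+0.2753j on G[3,2]
R1: Y=0.3968+0.000j on G[0,4]
R2: Y=0.09804+0.000j on G[1,5]
R3: Y=0.5128+0.000j on G[1,0]
R4: Y=0.1433+0.000j on G[5,4]
R5: Y=0.01524+0.000j on G[0,6]
I1: z[3]−=0.00369, z[2]+=0.00369
L1: Y=0.000-0.004145j on G[1,4]
C2: Y=0.000+0.001939j on G[0,3]
R6: Y=0.3509+0.000j on G[5,0]
R7: Y=0.0005814+0.000j on G[1,4]
L2: Y=0.000-0.08342j on G[0,3]
I2: z[6]−=0.00155, z[4]+=0.00155
C3: Y=0.000+0.003189j on G[4,6]
R8: Y=0.0003731+0.000j on G[6,2]
V1: row V0−V6=25.3, i_V1 at 0,6
V2: row V6−V3=2.29, i_V2 at 6,3
solve → V1=-0.0009337-0.006552j, V2=-27.59-0.01651j, V3=-27.59+0.000j, V4=0.003266-0.1598j, V5=0.0006357-0.03974j, V6=-25.30+0.000j
aux → i_V1=-0.3846+2.167j, i_V2=-0.0008545+2.248j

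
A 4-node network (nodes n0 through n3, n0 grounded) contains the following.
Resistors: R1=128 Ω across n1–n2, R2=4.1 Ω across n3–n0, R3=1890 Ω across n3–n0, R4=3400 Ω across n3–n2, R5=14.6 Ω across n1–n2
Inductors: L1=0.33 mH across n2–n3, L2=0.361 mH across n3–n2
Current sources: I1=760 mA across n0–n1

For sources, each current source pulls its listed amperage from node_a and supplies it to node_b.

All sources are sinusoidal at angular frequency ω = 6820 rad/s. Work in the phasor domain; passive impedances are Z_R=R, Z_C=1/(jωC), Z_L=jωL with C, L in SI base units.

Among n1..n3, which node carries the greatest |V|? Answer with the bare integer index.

1

Apply KCL at each of the 3 non-ground nodes and solve the resulting linear system.
Node n1: branches {R1, R5, I1} → V_1 = 13.07+0.8936j
Node n2: branches {R1, L1, L2, R4, R5} → V_2 = 3.110+0.8936j
Node n3: branches {L1, L2, R2, R3, R4} → V_3 = 3.109+0.000j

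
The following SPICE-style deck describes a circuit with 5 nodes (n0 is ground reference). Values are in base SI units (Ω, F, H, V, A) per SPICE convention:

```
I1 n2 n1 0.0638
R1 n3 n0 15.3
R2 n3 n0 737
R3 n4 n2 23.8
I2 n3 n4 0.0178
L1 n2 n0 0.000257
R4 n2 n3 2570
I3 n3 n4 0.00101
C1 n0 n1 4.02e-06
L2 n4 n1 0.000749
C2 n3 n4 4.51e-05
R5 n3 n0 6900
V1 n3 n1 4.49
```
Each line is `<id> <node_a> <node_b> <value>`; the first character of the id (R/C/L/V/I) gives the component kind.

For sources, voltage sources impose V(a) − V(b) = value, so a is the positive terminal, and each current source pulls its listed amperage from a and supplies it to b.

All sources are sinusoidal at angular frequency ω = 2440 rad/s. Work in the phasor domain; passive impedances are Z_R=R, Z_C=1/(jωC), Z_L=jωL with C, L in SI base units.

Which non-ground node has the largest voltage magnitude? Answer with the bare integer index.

Apply KCL at each of the 4 non-ground nodes and solve the resulting linear system.
Node n1: branches {I1, C1, L2, V1} → V_1 = -1.766-0.007521j
Node n2: branches {I1, R3, L1, R4} → V_2 = -0.01118-0.1143j
Node n3: branches {R1, R2, I2, R4, I3, C2, R5, V1} → V_3 = 2.724-0.007521j
Node n4: branches {R3, I2, I3, L2, C2} → V_4 = -2.855+0.3089j
Source currents: i(V1)=-0.2369-0.6135j

4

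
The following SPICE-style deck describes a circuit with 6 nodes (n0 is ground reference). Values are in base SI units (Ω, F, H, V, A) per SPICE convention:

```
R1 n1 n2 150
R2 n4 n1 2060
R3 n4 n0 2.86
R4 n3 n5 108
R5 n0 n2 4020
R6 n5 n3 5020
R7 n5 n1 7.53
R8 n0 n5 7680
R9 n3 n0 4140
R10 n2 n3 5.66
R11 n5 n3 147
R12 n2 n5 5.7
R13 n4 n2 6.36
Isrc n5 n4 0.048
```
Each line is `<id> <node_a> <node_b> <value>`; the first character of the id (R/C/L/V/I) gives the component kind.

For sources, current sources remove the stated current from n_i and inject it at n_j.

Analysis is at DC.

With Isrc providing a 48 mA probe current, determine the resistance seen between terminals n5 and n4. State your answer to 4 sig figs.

Element admittances at DC:
  Y(R1) = 0.006667 S between n1,n2
  Y(R2) = 0.0004854 S between n4,n1
  Y(R3) = 0.3497 S between n4,n0
  Y(R4) = 0.009259 S between n3,n5
  Y(R5) = 0.0002488 S between n0,n2
  Y(R6) = 0.0001992 S between n5,n3
  Y(R7) = 0.1328 S between n5,n1
  Y(R8) = 0.0001302 S between n0,n5
  Y(R9) = 0.0002415 S between n3,n0
  Y(R10) = 0.1767 S between n2,n3
  Y(R11) = 0.006803 S between n5,n3
  Y(R12) = 0.1754 S between n2,n5
  Y(R13) = 0.1572 S between n4,n2
  Isrc: injects 0.048 A into n4 (from n5)
Assemble and solve the 5×5 MNA system:
  V(n1)=-0.5306  V(n2)=-0.3016  V(n3)=-0.3216  V(n4)=0.0006393  V(n5)=-0.5440

R_eq = 11.35 Ω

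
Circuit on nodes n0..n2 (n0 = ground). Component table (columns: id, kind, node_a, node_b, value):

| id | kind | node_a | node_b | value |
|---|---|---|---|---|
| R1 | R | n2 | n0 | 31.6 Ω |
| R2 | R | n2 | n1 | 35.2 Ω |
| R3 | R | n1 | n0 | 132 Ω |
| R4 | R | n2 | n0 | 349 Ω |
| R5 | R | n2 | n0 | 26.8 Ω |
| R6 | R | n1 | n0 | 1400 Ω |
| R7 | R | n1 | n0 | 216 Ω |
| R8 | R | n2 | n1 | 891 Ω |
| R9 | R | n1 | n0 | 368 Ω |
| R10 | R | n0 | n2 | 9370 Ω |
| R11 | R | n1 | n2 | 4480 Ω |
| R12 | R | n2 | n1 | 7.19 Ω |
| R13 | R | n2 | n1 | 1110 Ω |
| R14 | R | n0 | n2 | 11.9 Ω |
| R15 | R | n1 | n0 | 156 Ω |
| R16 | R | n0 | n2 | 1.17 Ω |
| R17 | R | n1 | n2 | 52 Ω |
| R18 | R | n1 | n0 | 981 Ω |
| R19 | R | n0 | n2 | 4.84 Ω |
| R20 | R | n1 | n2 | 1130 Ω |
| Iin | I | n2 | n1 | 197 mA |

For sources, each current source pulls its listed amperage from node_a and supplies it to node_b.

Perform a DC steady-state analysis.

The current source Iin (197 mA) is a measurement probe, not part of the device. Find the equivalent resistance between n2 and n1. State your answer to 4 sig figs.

R_eq = 4.706 Ω

Apply KCL at each of the 2 non-ground nodes and solve the resulting linear system.
Node n1: branches {R2, R3, R6, R7, R8, R9, R11, R12, R13, R15, R17, R18, R20, Iin} → V_1 = 0.9099
Node n2: branches {R1, R2, R4, R5, R8, R10, R11, R12, R13, R14, R16, R17, R19, R20, Iin} → V_2 = -0.01724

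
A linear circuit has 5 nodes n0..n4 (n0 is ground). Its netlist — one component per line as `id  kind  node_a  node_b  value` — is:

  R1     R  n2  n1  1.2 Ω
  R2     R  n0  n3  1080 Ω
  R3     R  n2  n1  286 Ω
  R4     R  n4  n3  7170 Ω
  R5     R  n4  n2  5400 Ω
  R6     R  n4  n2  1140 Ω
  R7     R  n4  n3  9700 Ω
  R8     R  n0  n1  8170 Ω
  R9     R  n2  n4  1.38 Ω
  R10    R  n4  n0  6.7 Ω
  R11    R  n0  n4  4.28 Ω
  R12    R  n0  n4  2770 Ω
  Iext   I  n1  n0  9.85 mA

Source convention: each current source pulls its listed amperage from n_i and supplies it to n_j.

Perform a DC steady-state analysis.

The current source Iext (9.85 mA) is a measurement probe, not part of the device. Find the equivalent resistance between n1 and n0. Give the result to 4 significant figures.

Element admittances at DC:
  Y(R1) = 0.8333 S between n2,n1
  Y(R2) = 0.0009259 S between n0,n3
  Y(R3) = 0.003497 S between n2,n1
  Y(R4) = 0.0001395 S between n4,n3
  Y(R5) = 0.0001852 S between n4,n2
  Y(R6) = 0.0008772 S between n4,n2
  Y(R7) = 0.0001031 S between n4,n3
  Y(R8) = 0.0001224 S between n0,n1
  Y(R9) = 0.7246 S between n2,n4
  Y(R10) = 0.1493 S between n4,n0
  Y(R11) = 0.2336 S between n0,n4
  Y(R12) = 0.0003610 S between n0,n4
  Iext: injects 0.00985 A into n0 (from n1)
Assemble and solve the 4×4 MNA system:
  V(n1)=-0.05100  V(n2)=-0.03924  V(n3)=-0.005329  V(n4)=-0.02567

R_eq = 5.178 Ω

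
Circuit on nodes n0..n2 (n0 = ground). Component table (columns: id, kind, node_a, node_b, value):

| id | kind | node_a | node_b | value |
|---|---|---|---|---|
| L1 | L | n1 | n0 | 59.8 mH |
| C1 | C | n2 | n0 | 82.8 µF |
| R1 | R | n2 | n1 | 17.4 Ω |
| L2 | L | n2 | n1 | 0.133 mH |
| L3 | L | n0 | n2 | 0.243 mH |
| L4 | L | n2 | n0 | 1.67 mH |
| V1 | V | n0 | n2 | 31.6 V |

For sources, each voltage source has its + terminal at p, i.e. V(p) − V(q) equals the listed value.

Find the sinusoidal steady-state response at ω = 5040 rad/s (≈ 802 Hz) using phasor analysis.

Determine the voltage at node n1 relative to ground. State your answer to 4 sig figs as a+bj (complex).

Element admittances at ω=5040 rad/s:
  Y(L1) = 0.000-0.003318j S between n1,n0
  Y(C1) = 0.000+0.4173j S between n2,n0
  Y(R1) = 0.05747+0.000j S between n2,n1
  Y(L2) = 0.000-1.492j S between n2,n1
  Y(L3) = 0.000-0.8165j S between n0,n2
  Y(L4) = 0.000-0.1188j S between n2,n0
  V1: constraint V(n0)−V(n2) = 31.6
Assemble and solve the 3×3 MNA system:
  V(n1)=-31.53-0.002692j  V(n2)=-31.60+0.000j
  i(V1)=-8.930e-06+16.47j

-31.53-0.002692j V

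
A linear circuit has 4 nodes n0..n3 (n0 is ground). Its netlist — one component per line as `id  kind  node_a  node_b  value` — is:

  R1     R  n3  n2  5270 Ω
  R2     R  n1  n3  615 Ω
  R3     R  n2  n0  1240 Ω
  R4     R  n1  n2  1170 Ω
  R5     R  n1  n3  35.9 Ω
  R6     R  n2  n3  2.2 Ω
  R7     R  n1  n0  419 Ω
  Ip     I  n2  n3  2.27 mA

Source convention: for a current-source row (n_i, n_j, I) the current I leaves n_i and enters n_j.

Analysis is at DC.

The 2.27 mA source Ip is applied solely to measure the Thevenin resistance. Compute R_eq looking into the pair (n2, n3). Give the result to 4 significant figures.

R_eq = 2.192 Ω

Element admittances at DC:
  Y(R1) = 0.0001898 S between n3,n2
  Y(R2) = 0.001626 S between n1,n3
  Y(R3) = 0.0008065 S between n2,n0
  Y(R4) = 0.0008547 S between n1,n2
  Y(R5) = 0.02786 S between n1,n3
  Y(R6) = 0.4545 S between n2,n3
  Y(R7) = 0.002387 S between n1,n0
  Ip: injects 0.00227 A into n3 (from n2)
Assemble and solve the 3×3 MNA system:
  V(n1)=0.001198  V(n2)=-0.003545  V(n3)=0.001432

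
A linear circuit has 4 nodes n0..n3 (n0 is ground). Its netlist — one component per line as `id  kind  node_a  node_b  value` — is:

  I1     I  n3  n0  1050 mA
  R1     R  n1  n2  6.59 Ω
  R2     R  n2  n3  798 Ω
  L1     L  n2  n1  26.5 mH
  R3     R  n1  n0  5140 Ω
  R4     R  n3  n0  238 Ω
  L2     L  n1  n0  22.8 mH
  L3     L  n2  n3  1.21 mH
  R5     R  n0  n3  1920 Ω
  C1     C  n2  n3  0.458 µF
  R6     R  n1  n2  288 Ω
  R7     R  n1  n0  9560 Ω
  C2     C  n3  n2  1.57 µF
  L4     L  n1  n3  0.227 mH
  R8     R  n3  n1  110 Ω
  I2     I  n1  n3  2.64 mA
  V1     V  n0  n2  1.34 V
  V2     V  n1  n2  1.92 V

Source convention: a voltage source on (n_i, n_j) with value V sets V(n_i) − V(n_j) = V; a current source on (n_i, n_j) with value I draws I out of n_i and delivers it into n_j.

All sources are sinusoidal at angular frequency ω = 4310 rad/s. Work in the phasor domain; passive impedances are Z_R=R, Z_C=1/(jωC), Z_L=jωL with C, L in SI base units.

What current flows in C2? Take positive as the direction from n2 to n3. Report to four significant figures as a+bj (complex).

-0.005884-0.01095j A

Element admittances at ω=4310 rad/s:
  I1: injects 1.05 A into n0 (from n3)
  Y(R1) = 0.1517+0.000j S between n1,n2
  Y(R2) = 0.001253+0.000j S between n2,n3
  Y(L1) = 0.000-0.008755j S between n2,n1
  Y(R3) = 0.0001946+0.000j S between n1,n0
  Y(R4) = 0.004202+0.000j S between n3,n0
  Y(L2) = 0.000-0.01018j S between n1,n0
  Y(L3) = 0.000-0.1918j S between n2,n3
  Y(R5) = 0.0005208+0.000j S between n0,n3
  Y(C1) = 0.000+0.001974j S between n2,n3
  Y(R6) = 0.003472+0.000j S between n1,n2
  Y(R7) = 0.0001046+0.000j S between n1,n0
  Y(C2) = 0.000+0.006767j S between n3,n2
  Y(L4) = 0.000-1.022j S between n1,n3
  Y(R8) = 0.009091+0.000j S between n3,n1
  I2: injects 0.00264 A into n3 (from n1)
  V1: constraint V(n0)−V(n2) = 1.34
  V2: constraint V(n1)−V(n2) = 1.92
Assemble and solve the 5×5 MNA system:
  V(n1)=0.5800+0.000j  V(n2)=-1.340+0.000j  V(n3)=0.2776-0.8696j
  i(V1)=1.051-0.01001j  i(V2)=-1.192+0.3239j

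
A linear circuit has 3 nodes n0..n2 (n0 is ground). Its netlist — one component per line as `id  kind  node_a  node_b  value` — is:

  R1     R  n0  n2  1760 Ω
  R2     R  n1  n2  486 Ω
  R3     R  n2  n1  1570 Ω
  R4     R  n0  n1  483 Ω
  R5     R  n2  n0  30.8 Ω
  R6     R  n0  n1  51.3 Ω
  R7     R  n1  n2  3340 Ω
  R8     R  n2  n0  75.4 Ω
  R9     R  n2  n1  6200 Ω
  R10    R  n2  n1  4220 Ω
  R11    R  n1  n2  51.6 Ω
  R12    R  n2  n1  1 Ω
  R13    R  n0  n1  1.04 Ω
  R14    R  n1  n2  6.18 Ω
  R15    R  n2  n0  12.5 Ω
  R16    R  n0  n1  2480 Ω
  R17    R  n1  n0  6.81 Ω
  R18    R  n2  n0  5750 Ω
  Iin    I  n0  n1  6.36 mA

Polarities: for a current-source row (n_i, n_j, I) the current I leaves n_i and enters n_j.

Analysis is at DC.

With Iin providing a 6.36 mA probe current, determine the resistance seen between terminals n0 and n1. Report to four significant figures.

Element admittances at DC:
  Y(R1) = 0.0005682 S between n0,n2
  Y(R2) = 0.002058 S between n1,n2
  Y(R3) = 0.0006369 S between n2,n1
  Y(R4) = 0.002070 S between n0,n1
  Y(R5) = 0.03247 S between n2,n0
  Y(R6) = 0.01949 S between n0,n1
  Y(R7) = 0.0002994 S between n1,n2
  Y(R8) = 0.01326 S between n2,n0
  Y(R9) = 0.0001613 S between n2,n1
  Y(R10) = 0.0002370 S between n2,n1
  Y(R11) = 0.01938 S between n1,n2
  Y(R12) = 1.000 S between n2,n1
  Y(R13) = 0.9615 S between n0,n1
  Y(R14) = 0.1618 S between n1,n2
  Y(R15) = 0.08000 S between n2,n0
  Y(R16) = 0.0004032 S between n0,n1
  Y(R17) = 0.1468 S between n1,n0
  Y(R18) = 0.0001739 S between n2,n0
  Iin: injects 0.00636 A into n1 (from n0)
Assemble and solve the 2×2 MNA system:
  V(n1)=0.005110  V(n2)=0.004617

R_eq = 0.8035 Ω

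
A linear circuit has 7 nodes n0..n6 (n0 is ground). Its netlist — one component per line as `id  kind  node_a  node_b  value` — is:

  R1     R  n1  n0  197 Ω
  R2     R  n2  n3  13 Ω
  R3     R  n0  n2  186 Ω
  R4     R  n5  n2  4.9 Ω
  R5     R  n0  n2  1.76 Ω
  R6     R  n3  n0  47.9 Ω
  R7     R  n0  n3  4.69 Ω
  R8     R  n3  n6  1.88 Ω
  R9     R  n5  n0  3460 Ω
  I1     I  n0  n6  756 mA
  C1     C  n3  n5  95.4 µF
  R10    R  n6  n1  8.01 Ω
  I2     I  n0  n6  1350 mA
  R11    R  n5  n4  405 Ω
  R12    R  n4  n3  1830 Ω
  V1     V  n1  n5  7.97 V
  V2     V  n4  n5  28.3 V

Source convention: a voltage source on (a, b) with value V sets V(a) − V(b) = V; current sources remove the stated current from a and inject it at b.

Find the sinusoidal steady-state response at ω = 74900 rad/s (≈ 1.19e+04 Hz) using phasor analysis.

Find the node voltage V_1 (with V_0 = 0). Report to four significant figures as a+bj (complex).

MNA unknowns: 6 node voltages V₁..V_6 plus 2 source currents (V1, V2)
R1: Y=0.005076+0.000j on G[1,0]
R2: Y=0.07692+0.000j on G[2,3]
R3: Y=0.005376+0.000j on G[0,2]
R4: Y=0.2041+0.000j on G[5,2]
R5: Y=0.5682+0.000j on G[0,2]
R6: Y=0.02088+0.000j on G[3,0]
R7: Y=0.2132+0.000j on G[0,3]
R8: Y=0.5319+0.000j on G[3,6]
R9: Y=0.0002890+0.000j on G[5,0]
I1: z[0]−=0.756, z[6]+=0.756
C1: Y=0.000+7.145j on G[3,5]
R10: Y=0.1248+0.000j on G[6,1]
I2: z[0]−=1.35, z[6]+=1.35
R11: Y=0.002469+0.000j on G[5,4]
R12: Y=0.0005464+0.000j on G[4,3]
V1: row V1−V5=7.97, i_V1 at 1,5
V2: row V4−V5=28.3, i_V2 at 4,5
solve → V1=12.79+0.1072j, V2=1.586+0.02079j, V3=4.827-0.05339j, V4=33.12+0.1072j, V5=4.822+0.1072j, V6=9.548-0.02287j
aux → i_V1=-0.4700-0.01678j, i_V2=-0.08534-8.774e-05j

12.79+0.1072j V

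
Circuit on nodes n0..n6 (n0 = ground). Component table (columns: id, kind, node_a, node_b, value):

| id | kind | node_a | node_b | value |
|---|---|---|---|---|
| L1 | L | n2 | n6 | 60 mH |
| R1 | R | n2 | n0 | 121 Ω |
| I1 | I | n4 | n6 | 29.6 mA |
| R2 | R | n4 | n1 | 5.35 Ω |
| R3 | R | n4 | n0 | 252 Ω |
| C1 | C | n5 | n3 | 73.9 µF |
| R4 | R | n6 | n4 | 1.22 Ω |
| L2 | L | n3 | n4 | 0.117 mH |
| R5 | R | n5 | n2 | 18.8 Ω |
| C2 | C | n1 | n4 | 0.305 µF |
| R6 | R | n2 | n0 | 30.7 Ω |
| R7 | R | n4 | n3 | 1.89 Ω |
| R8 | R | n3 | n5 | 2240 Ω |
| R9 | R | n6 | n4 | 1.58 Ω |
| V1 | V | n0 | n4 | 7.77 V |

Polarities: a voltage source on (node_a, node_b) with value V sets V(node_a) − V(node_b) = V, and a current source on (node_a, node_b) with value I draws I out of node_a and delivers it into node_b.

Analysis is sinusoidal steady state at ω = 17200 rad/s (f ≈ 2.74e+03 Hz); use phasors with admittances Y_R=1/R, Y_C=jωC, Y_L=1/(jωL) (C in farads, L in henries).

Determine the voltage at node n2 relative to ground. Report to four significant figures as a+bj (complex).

MNA unknowns: 6 node voltages V₁..V_6 plus 1 source current (V1)
L1: Y=0.000-0.0009690j on G[2,6]
R1: Y=0.008264+0.000j on G[2,0]
I1: z[4]−=0.0296, z[6]+=0.0296
R2: Y=0.1869+0.000j on G[4,1]
R3: Y=0.003968+0.000j on G[4,0]
C1: Y=0.000+1.271j on G[5,3]
R4: Y=0.8197+0.000j on G[6,4]
L2: Y=0.000-0.4969j on G[3,4]
R5: Y=0.05319+0.000j on G[5,2]
C2: Y=0.000+0.005246j on G[1,4]
R6: Y=0.03257+0.000j on G[2,0]
R7: Y=0.5291+0.000j on G[4,3]
R8: Y=0.0004464+0.000j on G[3,5]
R9: Y=0.6329+0.000j on G[6,4]
V1: row V0−V4=7.77, i_V1 at 0,4
solve → V1=-7.770+0.000j, V2=-4.296+0.05180j, V3=-7.595+0.1667j, V4=-7.770+0.000j, V5=-7.594+0.02867j, V6=-7.750-0.002304j
aux → i_V1=-0.2063+0.002116j

-4.296+0.05180j V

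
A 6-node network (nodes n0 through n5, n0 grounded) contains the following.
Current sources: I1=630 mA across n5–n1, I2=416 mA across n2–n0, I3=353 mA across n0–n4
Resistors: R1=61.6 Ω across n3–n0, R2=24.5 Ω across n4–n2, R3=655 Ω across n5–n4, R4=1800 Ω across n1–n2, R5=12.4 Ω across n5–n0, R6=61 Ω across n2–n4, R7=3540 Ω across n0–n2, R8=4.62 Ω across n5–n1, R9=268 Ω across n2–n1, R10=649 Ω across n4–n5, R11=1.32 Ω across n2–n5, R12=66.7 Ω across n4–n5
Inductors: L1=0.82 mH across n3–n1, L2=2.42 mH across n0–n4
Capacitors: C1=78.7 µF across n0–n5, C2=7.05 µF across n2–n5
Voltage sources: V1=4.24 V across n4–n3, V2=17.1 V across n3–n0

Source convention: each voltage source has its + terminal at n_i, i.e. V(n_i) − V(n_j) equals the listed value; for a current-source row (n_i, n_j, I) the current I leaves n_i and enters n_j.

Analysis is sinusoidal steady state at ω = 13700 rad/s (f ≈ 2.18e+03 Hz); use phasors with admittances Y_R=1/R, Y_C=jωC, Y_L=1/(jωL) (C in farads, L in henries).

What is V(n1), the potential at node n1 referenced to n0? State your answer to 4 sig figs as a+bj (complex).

Element admittances at ω=13700 rad/s:
  I1: injects 0.63 A into n1 (from n5)
  Y(R1) = 0.01623+0.000j S between n3,n0
  Y(R2) = 0.04082+0.000j S between n4,n2
  Y(L1) = 0.000-0.08902j S between n3,n1
  Y(R3) = 0.001527+0.000j S between n5,n4
  I2: injects 0.416 A into n0 (from n2)
  I3: injects 0.353 A into n4 (from n0)
  Y(R4) = 0.0005556+0.000j S between n1,n2
  Y(L2) = 0.000-0.03016j S between n0,n4
  Y(C1) = 0.000+1.078j S between n0,n5
  Y(R5) = 0.08065+0.000j S between n5,n0
  Y(R6) = 0.01639+0.000j S between n2,n4
  Y(R7) = 0.0002825+0.000j S between n0,n2
  Y(R8) = 0.2165+0.000j S between n5,n1
  Y(C2) = 0.000+0.09659j S between n2,n5
  Y(R9) = 0.003731+0.000j S between n2,n1
  Y(R10) = 0.001541+0.000j S between n4,n5
  Y(R11) = 0.7576+0.000j S between n2,n5
  Y(R12) = 0.01499+0.000j S between n4,n5
  V1: constraint V(n4)−V(n3) = 4.24
  V2: constraint V(n3)−V(n0) = 17.1
Assemble and solve the 7×7 MNA system:
  V(n1)=4.798-6.671j  V(n2)=0.2951-1.740j  V(n3)=17.10+0.000j  V(n4)=21.34+0.000j  V(n5)=-0.7664-1.709j
  i(V1)=-1.250+0.5132j  i(V2)=-2.122+1.608j

4.798-6.671j V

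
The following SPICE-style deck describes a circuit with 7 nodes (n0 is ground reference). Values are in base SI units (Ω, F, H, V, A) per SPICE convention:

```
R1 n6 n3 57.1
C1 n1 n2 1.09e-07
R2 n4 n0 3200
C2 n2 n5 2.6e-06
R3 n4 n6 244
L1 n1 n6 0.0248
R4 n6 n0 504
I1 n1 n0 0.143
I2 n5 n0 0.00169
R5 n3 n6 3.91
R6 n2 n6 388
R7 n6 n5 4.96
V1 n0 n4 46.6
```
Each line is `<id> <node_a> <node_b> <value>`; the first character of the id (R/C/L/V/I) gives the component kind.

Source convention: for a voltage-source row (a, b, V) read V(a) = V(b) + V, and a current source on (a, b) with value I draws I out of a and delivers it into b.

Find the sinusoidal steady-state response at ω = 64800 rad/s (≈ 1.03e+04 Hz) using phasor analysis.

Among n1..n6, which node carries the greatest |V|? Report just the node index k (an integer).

1

Apply KCL at each of the 6 non-ground nodes and solve the resulting linear system.
Node n1: branches {C1, L1, I1} → V_1 = -56.06+23.20j
Node n2: branches {C1, C2, R6} → V_2 = -55.98+0.9080j
Node n3: branches {R1, R5} → V_3 = -55.19+0.000j
Node n4: branches {R2, R3, V1} → V_4 = -46.60+0.000j
Node n5: branches {C2, I2, R7} → V_5 = -55.97-0.01430j
Node n6: branches {R1, R3, L1, R4, R5, R6, R7} → V_6 = -55.19+0.000j
Source currents: i(V1)=0.02063+0.000j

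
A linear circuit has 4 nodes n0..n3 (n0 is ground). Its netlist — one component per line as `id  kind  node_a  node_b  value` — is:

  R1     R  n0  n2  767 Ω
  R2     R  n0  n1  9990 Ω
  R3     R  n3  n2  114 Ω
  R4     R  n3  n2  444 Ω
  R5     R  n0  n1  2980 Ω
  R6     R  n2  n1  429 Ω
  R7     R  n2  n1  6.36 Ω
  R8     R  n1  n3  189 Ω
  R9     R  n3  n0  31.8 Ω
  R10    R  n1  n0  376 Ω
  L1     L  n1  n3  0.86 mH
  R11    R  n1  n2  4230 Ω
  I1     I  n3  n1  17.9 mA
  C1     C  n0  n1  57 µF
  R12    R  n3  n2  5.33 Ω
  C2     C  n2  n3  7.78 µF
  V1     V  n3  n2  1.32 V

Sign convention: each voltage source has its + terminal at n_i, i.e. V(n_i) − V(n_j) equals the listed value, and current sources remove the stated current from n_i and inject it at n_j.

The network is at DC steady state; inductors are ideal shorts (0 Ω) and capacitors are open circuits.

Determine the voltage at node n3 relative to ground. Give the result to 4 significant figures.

0.04801 V

Element admittances at DC:
  Y(R1) = 0.001304 S between n0,n2
  Y(R2) = 0.0001001 S between n0,n1
  Y(R3) = 0.008772 S between n3,n2
  Y(R4) = 0.002252 S between n3,n2
  Y(R5) = 0.0003356 S between n0,n1
  Y(R6) = 0.002331 S between n2,n1
  Y(R7) = 0.1572 S between n2,n1
  Y(R8) = 0.005291 S between n1,n3
  Y(R9) = 0.03145 S between n3,n0
  Y(R10) = 0.002660 S between n1,n0
  L1: short n1↔n3 (DC inductor)
  Y(R11) = 0.0002364 S between n1,n2
  I1: injects 0.0179 A into n1 (from n3)
  Y(C1) = 0.000 S between n0,n1
  Y(R12) = 0.1876 S between n3,n2
  Y(C2) = 0.000 S between n2,n3
  V1: constraint V(n3)−V(n2) = 1.32
Assemble and solve the 5×5 MNA system:
  V(n1)=0.04801  V(n2)=-1.272  V(n3)=0.04801
  i(L1)=-0.1932  i(V1)=-0.4748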